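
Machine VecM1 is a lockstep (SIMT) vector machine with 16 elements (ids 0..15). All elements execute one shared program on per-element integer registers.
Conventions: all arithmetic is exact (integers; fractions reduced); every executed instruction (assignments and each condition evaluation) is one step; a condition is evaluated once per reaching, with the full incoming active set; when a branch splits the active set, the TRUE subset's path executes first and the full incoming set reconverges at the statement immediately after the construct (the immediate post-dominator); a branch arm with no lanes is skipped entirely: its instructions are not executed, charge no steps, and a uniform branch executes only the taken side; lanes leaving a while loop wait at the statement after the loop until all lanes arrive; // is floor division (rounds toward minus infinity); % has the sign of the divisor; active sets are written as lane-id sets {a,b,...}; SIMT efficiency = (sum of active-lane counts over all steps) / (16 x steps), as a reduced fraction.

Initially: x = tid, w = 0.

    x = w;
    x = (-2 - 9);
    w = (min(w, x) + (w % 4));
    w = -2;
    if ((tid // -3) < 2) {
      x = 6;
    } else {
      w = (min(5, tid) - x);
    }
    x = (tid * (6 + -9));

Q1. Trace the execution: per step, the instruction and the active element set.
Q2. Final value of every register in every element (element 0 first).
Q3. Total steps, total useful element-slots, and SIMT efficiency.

step 0: x <- w                       {0,1,2,3,4,5,6,7,8,9,10,11,12,13,14,15}
step 1: x <- (-2 - 9)                {0,1,2,3,4,5,6,7,8,9,10,11,12,13,14,15}
step 2: w <- (min(w, x) + (w % 4))   {0,1,2,3,4,5,6,7,8,9,10,11,12,13,14,15}
step 3: w <- -2                      {0,1,2,3,4,5,6,7,8,9,10,11,12,13,14,15}
step 4: eval ((tid // -3) < 2)       {0,1,2,3,4,5,6,7,8,9,10,11,12,13,14,15}
step 5: x <- 6                       {0,1,2,3,4,5,6,7,8,9,10,11,12,13,14,15}
step 6: x <- (tid * (6 + -9))        {0,1,2,3,4,5,6,7,8,9,10,11,12,13,14,15}

Answer: 7 steps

x: 0,-3,-6,-9,-12,-15,-18,-21,-24,-27,-30,-33,-36,-39,-42,-45
w: -2,-2,-2,-2,-2,-2,-2,-2,-2,-2,-2,-2,-2,-2,-2,-2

steps = 7; useful = 112; efficiency = 112/112 = 1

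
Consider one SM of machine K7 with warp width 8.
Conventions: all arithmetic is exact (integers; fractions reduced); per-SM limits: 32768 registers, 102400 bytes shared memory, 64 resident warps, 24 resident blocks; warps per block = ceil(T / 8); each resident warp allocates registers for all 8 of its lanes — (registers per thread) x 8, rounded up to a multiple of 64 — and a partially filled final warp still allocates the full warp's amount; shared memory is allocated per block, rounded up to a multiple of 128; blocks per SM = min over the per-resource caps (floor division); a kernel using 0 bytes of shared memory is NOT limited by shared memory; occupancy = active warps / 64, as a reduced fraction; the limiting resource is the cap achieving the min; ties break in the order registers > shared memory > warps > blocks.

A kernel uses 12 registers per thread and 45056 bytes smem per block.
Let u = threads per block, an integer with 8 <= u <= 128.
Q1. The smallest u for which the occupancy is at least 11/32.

Answer: u = 81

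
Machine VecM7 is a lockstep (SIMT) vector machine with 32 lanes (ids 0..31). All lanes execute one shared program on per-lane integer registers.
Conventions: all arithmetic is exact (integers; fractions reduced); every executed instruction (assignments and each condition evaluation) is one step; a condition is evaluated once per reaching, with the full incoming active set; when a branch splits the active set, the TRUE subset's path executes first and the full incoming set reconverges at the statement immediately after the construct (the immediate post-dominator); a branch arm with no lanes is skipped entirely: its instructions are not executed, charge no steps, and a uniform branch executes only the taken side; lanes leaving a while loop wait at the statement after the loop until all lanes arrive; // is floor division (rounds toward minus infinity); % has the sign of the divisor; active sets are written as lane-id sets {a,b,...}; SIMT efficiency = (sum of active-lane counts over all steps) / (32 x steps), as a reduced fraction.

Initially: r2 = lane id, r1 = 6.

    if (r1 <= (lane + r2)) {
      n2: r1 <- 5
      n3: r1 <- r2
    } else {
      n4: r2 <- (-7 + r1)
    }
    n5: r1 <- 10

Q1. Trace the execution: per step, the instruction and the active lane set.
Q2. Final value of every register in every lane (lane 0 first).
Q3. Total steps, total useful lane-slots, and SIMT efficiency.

step 0: eval (r1 <= (lane + r2))     {0,1,2,3,4,5,6,7,8,9,10,11,12,13,14,15,16,17,18,19,20,21,22,23,24,25,26,27,28,29,30,31}
step 1: r1 <- 5                      {3,4,5,6,7,8,9,10,11,12,13,14,15,16,17,18,19,20,21,22,23,24,25,26,27,28,29,30,31}
step 2: r1 <- r2                     {3,4,5,6,7,8,9,10,11,12,13,14,15,16,17,18,19,20,21,22,23,24,25,26,27,28,29,30,31}
step 3: r2 <- (-7 + r1)              {0,1,2}
step 4: r1 <- 10                     {0,1,2,3,4,5,6,7,8,9,10,11,12,13,14,15,16,17,18,19,20,21,22,23,24,25,26,27,28,29,30,31}

Answer: 5 steps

r2: -1,-1,-1,3,4,5,6,7,8,9,10,11,12,13,14,15,16,17,18,19,20,21,22,23,24,25,26,27,28,29,30,31
r1: 10,10,10,10,10,10,10,10,10,10,10,10,10,10,10,10,10,10,10,10,10,10,10,10,10,10,10,10,10,10,10,10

steps = 5; useful = 125; efficiency = 125/160 = 25/32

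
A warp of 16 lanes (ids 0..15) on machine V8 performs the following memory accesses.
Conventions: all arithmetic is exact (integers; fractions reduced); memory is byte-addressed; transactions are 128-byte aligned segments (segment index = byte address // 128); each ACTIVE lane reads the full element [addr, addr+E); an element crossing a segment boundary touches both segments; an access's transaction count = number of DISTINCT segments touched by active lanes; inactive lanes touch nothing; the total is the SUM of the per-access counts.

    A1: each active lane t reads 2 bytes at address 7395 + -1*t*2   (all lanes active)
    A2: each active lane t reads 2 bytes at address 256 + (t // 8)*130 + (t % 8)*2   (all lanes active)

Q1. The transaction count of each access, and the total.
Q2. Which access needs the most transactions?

A1: 1 transaction
A2: 2 transactions

Answer: 1,2; total 3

Answer: A2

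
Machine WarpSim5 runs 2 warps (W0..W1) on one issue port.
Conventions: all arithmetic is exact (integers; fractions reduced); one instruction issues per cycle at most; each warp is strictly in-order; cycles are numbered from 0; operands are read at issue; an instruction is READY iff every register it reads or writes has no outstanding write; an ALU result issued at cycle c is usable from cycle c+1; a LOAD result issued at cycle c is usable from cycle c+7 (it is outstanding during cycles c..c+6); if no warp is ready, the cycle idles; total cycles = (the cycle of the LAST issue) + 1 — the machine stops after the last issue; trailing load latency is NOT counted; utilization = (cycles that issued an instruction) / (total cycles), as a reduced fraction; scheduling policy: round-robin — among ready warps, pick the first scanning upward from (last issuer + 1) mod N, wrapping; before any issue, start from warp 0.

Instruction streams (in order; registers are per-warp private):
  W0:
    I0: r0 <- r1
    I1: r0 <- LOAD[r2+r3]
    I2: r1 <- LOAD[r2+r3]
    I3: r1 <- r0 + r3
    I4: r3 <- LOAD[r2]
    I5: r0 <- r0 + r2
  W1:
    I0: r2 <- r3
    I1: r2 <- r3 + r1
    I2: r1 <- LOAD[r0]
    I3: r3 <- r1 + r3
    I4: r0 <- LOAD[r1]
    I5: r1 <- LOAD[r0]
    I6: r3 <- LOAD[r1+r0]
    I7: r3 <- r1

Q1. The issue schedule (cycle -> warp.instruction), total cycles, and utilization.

cycle 0: W0.I0
cycle 1: W1.I0
cycle 2: W0.I1
cycle 3: W1.I1
cycle 4: W0.I2
cycle 5: W1.I2
cycle 6: idle
cycle 7: idle
cycle 8: idle
cycle 9: idle
cycle 10: idle
cycle 11: W0.I3
cycle 12: W1.I3
cycle 13: W0.I4
cycle 14: W1.I4
cycle 15: W0.I5
cycle 16: idle
cycle 17: idle
cycle 18: idle
cycle 19: idle
cycle 20: idle
cycle 21: W1.I5
cycle 22: idle
cycle 23: idle
cycle 24: idle
cycle 25: idle
cycle 26: idle
cycle 27: idle
cycle 28: W1.I6
cycle 29: idle
cycle 30: idle
cycle 31: idle
cycle 32: idle
cycle 33: idle
cycle 34: idle
cycle 35: W1.I7

Answer: 36 cycles, utilization 7/18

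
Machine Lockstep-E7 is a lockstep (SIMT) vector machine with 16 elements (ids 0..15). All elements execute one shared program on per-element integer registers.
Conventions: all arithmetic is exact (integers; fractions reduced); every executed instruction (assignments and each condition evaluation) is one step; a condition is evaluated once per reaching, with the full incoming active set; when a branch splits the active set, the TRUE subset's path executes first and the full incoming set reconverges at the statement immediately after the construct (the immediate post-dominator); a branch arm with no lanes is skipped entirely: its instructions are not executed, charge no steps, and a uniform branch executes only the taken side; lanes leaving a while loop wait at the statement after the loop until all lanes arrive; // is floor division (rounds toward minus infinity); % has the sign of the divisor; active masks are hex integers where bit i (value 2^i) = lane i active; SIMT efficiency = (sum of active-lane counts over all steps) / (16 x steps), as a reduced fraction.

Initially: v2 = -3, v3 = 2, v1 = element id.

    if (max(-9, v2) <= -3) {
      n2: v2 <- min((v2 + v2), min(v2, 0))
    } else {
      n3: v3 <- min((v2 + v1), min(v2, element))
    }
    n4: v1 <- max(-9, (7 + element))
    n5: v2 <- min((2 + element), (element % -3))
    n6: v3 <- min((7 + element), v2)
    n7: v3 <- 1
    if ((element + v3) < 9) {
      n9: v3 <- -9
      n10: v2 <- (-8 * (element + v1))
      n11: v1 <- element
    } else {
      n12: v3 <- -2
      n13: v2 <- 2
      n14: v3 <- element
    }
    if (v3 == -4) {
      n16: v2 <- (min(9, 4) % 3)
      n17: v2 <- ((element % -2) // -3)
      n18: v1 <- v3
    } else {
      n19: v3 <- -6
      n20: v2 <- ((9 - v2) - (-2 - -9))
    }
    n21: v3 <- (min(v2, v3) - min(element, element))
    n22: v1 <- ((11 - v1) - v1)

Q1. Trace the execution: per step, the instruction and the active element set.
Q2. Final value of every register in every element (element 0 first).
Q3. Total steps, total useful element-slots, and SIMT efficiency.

step 0: eval (max(-9, v2) <= -3)     0xffff
step 1: v2 <- min((v2 + v2), min(v2, 0)) 0xffff
step 2: v1 <- max(-9, (7 + element)) 0xffff
step 3: v2 <- min((2 + element), (element % -3)) 0xffff
step 4: v3 <- min((7 + element), v2) 0xffff
step 5: v3 <- 1                      0xffff
step 6: eval ((element + v3) < 9)    0xffff
step 7: v3 <- -9                     0x00ff
step 8: v2 <- (-8 * (element + v1))  0x00ff
step 9: v1 <- element                0x00ff
step 10: v3 <- -2                     0xff00
step 11: v2 <- 2                      0xff00
step 12: v3 <- element                0xff00
step 13: eval (v3 == -4)              0xffff
step 14: v3 <- -6                     0xffff
step 15: v2 <- ((9 - v2) - (-2 - -9)) 0xffff
step 16: v3 <- (min(v2, v3) - min(element, element)) 0xffff
step 17: v1 <- ((11 - v1) - v1)       0xffff

Answer: 18 steps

v2: 58,74,90,106,122,138,154,170,0,0,0,0,0,0,0,0
v3: -6,-7,-8,-9,-10,-11,-12,-13,-14,-15,-16,-17,-18,-19,-20,-21
v1: 11,9,7,5,3,1,-1,-3,-19,-21,-23,-25,-27,-29,-31,-33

steps = 18; useful = 240; efficiency = 240/288 = 5/6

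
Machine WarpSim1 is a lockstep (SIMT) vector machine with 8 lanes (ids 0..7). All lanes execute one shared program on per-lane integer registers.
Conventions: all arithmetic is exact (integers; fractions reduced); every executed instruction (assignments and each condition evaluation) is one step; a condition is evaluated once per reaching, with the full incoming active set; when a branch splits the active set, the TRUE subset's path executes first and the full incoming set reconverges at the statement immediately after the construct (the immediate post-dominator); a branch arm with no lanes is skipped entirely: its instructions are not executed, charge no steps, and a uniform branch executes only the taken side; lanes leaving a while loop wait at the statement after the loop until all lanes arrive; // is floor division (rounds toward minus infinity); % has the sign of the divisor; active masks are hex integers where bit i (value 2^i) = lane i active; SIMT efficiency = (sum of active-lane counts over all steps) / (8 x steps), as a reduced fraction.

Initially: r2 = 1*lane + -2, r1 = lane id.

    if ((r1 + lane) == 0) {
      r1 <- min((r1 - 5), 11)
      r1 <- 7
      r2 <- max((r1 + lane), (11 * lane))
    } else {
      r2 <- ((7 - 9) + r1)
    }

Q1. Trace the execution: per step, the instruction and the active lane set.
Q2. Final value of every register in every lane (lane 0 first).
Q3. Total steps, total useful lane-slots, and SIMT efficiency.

step 0: eval ((r1 + lane) == 0)      0xff
step 1: r1 <- min((r1 - 5), 11)      0x01
step 2: r1 <- 7                      0x01
step 3: r2 <- max((r1 + lane), (11 * lane)) 0x01
step 4: r2 <- ((7 - 9) + r1)         0xfe

Answer: 5 steps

r2: 7,-1,0,1,2,3,4,5
r1: 7,1,2,3,4,5,6,7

steps = 5; useful = 18; efficiency = 18/40 = 9/20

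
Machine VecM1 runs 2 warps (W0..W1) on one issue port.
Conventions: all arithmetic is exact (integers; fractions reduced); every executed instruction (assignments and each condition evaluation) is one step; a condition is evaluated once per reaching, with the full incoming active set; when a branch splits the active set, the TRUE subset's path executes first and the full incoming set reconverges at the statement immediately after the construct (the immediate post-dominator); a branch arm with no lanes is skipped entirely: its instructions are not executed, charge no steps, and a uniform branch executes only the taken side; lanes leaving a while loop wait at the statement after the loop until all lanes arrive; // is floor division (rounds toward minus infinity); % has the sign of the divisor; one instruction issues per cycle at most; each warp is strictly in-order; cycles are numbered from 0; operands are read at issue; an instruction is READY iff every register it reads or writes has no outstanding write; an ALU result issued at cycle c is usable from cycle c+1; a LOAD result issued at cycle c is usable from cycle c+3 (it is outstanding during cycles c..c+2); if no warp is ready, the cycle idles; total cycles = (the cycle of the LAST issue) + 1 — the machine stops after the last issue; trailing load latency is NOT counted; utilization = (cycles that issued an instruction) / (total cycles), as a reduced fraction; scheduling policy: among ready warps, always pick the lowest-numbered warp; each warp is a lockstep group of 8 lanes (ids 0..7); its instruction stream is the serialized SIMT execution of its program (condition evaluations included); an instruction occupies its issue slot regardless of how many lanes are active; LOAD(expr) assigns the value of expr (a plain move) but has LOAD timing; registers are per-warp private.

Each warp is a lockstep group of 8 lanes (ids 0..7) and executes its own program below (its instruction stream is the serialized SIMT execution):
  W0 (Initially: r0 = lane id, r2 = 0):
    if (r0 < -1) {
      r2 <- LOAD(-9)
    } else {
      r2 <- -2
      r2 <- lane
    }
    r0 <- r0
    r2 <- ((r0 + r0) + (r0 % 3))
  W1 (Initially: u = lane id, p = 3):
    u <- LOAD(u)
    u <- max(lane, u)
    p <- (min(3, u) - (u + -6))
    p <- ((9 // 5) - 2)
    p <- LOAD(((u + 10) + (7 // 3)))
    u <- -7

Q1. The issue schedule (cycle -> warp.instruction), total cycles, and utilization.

cycle 0: W0.I0
cycle 1: W0.I1
cycle 2: W0.I2
cycle 3: W0.I3
cycle 4: W0.I4
cycle 5: W1.I0
cycle 6: idle
cycle 7: idle
cycle 8: W1.I1
cycle 9: W1.I2
cycle 10: W1.I3
cycle 11: W1.I4
cycle 12: W1.I5

Answer: 13 cycles, utilization 11/13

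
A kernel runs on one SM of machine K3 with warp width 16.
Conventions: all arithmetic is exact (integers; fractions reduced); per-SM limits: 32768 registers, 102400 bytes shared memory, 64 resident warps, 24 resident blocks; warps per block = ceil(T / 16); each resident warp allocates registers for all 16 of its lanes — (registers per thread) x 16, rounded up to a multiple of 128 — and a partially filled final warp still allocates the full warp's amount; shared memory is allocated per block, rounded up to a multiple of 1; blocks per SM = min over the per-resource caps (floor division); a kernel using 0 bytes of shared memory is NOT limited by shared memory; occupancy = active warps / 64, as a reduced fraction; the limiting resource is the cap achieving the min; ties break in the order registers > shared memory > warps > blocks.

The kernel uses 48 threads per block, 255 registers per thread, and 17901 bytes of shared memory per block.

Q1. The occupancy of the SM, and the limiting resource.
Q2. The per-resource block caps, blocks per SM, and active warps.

Answer: occupancy 3/32, limited by registers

registers: 2 blocks
shared memory: 5 blocks
warps: 21 blocks
blocks: 24 blocks

Answer: 2 blocks, 6 active warps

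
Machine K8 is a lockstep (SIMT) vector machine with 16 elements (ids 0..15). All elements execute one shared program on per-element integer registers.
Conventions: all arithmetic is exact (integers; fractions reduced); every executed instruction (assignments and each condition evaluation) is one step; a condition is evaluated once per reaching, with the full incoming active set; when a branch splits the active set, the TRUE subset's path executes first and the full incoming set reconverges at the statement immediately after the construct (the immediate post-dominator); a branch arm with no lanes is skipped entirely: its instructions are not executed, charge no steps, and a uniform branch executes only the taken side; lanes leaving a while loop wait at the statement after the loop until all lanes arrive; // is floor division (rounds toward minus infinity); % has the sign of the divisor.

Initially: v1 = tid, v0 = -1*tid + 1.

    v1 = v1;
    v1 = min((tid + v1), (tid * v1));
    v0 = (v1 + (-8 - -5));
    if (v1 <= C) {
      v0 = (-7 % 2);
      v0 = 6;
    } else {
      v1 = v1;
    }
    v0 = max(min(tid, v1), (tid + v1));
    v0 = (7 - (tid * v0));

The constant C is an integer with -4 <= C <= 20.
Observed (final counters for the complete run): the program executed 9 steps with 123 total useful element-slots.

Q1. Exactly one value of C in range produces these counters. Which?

Answer: C = 20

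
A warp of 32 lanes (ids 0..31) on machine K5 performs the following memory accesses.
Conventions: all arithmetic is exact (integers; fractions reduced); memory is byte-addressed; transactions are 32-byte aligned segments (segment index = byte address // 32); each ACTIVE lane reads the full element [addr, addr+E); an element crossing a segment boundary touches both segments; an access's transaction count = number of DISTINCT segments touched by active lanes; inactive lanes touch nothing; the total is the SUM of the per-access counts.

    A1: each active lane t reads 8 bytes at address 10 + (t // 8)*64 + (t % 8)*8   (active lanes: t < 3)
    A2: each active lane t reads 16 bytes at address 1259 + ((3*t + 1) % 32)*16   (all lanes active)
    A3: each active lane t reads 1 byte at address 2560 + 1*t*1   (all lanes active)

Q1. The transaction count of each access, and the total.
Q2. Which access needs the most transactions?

A1: 2 transactions
A2: 17 transactions
A3: 1 transaction

Answer: 2,17,1; total 20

Answer: A2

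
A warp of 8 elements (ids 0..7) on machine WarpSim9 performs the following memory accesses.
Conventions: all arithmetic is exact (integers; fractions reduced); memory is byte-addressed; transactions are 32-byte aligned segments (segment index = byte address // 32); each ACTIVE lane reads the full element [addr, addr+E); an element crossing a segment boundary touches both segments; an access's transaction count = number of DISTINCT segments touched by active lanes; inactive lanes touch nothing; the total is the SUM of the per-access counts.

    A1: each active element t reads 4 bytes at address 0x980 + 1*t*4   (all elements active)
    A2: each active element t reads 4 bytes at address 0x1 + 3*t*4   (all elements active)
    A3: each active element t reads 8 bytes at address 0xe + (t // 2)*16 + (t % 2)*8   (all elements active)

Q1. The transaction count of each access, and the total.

A1: 1 transaction
A2: 3 transactions
A3: 3 transactions

Answer: 1,3,3; total 7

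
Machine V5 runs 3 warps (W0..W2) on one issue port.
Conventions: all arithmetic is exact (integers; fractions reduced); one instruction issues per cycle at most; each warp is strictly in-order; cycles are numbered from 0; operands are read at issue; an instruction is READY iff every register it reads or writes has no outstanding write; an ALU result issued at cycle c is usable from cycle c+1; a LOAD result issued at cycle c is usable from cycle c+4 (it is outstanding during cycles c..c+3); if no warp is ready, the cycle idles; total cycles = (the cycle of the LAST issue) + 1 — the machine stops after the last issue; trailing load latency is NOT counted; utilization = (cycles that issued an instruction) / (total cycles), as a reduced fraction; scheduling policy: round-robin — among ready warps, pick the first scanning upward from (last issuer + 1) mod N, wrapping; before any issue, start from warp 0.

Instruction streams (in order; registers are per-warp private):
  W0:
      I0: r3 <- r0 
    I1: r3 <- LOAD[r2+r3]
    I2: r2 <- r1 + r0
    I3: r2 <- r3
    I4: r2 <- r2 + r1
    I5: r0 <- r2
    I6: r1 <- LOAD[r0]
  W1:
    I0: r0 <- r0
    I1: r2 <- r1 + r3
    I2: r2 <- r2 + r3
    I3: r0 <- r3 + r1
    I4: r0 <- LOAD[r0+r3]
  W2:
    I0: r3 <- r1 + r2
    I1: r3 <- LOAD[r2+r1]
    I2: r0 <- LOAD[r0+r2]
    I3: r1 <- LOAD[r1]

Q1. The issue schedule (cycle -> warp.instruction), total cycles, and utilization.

cycle 0: W0.I0
cycle 1: W1.I0
cycle 2: W2.I0
cycle 3: W0.I1
cycle 4: W1.I1
cycle 5: W2.I1
cycle 6: W0.I2
cycle 7: W1.I2
cycle 8: W2.I2
cycle 9: W0.I3
cycle 10: W1.I3
cycle 11: W2.I3
cycle 12: W0.I4
cycle 13: W1.I4
cycle 14: W0.I5
cycle 15: W0.I6

Answer: 16 cycles, utilization 1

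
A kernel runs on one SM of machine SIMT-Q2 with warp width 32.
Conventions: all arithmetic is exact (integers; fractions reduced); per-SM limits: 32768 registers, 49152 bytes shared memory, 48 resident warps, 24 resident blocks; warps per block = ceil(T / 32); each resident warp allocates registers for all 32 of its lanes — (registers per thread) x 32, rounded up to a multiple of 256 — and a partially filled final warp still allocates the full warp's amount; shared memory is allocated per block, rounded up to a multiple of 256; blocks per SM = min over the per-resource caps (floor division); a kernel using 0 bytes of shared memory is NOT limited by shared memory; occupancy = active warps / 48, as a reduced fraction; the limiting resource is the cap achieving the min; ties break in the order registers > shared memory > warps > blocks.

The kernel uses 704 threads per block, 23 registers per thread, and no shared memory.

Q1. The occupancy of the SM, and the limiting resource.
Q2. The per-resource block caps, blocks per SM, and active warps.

Answer: occupancy 11/24, limited by registers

registers: 1 block
shared memory: no limit (kernel uses none)
warps: 2 blocks
blocks: 24 blocks

Answer: 1 block, 22 active warps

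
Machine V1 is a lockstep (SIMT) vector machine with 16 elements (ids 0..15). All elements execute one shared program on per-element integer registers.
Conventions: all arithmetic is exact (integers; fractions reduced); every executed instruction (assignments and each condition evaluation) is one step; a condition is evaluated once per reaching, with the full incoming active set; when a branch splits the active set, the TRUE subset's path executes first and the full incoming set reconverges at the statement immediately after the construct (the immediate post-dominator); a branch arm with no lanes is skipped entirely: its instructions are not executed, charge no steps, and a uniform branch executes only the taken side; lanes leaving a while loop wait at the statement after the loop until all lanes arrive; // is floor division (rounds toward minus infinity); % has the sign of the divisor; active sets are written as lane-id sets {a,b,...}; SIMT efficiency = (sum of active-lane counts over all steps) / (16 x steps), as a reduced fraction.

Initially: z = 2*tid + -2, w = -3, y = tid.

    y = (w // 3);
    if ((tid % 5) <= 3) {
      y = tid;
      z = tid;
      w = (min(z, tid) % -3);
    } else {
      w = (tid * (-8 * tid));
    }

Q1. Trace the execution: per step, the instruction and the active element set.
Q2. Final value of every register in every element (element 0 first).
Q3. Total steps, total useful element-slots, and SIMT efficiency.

step 0: y <- (w // 3)                {0,1,2,3,4,5,6,7,8,9,10,11,12,13,14,15}
step 1: eval ((tid % 5) <= 3)        {0,1,2,3,4,5,6,7,8,9,10,11,12,13,14,15}
step 2: y <- tid                     {0,1,2,3,5,6,7,8,10,11,12,13,15}
step 3: z <- tid                     {0,1,2,3,5,6,7,8,10,11,12,13,15}
step 4: w <- (min(z, tid) % -3)      {0,1,2,3,5,6,7,8,10,11,12,13,15}
step 5: w <- (tid * (-8 * tid))      {4,9,14}

Answer: 6 steps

z: 0,1,2,3,6,5,6,7,8,16,10,11,12,13,26,15
w: 0,-2,-1,0,-128,-1,0,-2,-1,-648,-2,-1,0,-2,-1568,0
y: 0,1,2,3,-1,5,6,7,8,-1,10,11,12,13,-1,15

steps = 6; useful = 74; efficiency = 74/96 = 37/48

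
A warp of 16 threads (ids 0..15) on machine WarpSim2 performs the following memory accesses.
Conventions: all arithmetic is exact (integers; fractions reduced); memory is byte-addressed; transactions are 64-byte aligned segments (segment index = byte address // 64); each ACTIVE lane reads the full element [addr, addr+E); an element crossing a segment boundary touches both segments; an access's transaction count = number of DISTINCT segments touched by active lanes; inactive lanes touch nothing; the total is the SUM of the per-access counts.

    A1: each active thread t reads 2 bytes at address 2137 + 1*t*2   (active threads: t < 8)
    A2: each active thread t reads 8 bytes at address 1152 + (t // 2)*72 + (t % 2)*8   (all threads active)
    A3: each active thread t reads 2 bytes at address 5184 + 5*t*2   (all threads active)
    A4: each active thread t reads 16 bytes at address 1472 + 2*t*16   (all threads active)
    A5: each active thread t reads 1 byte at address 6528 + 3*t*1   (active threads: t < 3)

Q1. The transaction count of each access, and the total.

A1: 1 transaction
A2: 9 transactions
A3: 3 transactions
A4: 8 transactions
A5: 1 transaction

Answer: 1,9,3,8,1; total 22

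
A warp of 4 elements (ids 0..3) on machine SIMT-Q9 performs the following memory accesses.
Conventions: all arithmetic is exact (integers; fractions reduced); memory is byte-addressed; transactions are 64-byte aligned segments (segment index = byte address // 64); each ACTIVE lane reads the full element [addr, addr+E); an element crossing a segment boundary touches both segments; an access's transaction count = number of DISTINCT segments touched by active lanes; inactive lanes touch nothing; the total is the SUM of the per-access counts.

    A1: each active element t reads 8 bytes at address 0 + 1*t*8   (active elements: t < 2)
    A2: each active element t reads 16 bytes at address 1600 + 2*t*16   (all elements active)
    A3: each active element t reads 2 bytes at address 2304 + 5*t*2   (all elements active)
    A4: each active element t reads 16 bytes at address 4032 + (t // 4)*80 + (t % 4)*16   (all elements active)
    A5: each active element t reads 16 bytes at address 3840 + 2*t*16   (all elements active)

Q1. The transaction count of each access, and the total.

A1: 1 transaction
A2: 2 transactions
A3: 1 transaction
A4: 1 transaction
A5: 2 transactions

Answer: 1,2,1,1,2; total 7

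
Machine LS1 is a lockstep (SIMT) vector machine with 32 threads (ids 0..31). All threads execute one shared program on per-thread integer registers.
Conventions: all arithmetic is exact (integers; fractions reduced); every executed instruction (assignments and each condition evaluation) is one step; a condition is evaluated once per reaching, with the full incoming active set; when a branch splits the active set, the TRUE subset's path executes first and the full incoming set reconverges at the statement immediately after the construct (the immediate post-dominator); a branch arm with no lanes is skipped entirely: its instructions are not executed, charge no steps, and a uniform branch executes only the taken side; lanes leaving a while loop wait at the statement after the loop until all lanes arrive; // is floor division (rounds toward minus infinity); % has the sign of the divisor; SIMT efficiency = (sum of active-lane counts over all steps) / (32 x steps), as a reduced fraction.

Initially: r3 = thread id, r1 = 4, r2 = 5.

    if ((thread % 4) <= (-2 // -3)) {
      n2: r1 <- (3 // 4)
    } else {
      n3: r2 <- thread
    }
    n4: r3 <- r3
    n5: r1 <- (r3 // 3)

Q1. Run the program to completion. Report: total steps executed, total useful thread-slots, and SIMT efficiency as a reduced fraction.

Answer: 5 steps, 128 useful, 4/5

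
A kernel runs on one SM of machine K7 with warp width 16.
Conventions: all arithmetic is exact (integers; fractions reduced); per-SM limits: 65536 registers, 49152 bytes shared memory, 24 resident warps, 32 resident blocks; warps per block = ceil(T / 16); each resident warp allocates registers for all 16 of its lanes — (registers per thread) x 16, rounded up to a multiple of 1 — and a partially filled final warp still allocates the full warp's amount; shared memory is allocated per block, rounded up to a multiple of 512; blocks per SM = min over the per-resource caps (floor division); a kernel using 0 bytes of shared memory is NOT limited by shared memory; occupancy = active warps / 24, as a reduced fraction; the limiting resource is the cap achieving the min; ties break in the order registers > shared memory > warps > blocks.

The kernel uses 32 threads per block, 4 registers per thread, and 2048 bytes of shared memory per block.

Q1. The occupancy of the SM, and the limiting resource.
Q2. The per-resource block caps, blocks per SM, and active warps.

Answer: occupancy 1, limited by warps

registers: 512 blocks
shared memory: 24 blocks
warps: 12 blocks
blocks: 32 blocks

Answer: 12 blocks, 24 active warps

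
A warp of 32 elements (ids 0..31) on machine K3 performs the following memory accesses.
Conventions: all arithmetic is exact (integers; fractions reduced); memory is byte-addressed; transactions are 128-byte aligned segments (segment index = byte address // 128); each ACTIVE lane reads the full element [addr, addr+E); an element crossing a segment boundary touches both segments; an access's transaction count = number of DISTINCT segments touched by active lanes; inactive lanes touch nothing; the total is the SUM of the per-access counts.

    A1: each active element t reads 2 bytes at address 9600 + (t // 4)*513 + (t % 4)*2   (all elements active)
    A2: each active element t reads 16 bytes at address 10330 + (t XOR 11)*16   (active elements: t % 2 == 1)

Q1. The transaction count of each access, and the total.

A1: 8 transactions
A2: 5 transactions

Answer: 8,5; total 13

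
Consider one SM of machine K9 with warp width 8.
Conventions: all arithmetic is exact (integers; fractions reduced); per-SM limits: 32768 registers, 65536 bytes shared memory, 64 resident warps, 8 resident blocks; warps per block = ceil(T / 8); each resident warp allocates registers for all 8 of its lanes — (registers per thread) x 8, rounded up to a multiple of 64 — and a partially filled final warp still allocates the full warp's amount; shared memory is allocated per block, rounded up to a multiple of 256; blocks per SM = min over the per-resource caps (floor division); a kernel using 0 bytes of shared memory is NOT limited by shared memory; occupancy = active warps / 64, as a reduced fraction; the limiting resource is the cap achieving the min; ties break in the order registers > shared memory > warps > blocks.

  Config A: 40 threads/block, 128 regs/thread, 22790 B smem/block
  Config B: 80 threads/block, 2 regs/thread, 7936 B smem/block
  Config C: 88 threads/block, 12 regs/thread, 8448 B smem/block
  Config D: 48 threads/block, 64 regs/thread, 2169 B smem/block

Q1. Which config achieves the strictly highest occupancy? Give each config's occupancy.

occupancies: A 5/32, B 15/16, C 55/64, D 3/4

Answer: B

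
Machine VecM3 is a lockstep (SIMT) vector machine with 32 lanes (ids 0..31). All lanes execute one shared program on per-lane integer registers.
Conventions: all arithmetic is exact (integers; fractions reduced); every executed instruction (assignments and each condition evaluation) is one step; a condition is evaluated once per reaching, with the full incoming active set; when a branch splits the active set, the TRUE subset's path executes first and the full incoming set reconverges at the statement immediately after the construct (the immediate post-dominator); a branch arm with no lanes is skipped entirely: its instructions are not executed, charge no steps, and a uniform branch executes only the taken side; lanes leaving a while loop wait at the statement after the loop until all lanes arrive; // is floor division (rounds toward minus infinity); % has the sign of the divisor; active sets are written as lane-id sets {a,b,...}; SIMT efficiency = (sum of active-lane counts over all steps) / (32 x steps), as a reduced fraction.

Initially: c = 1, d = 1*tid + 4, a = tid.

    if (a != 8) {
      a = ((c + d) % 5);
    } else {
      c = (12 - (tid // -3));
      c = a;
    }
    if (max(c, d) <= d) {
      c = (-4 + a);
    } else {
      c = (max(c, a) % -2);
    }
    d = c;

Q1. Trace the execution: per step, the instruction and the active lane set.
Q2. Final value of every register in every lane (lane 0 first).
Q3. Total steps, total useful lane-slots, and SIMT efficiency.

step 0: eval (a != 8)                {0,1,2,3,4,5,6,7,8,9,10,11,12,13,14,15,16,17,18,19,20,21,22,23,24,25,26,27,28,29,30,31}
step 1: a <- ((c + d) % 5)           {0,1,2,3,4,5,6,7,9,10,11,12,13,14,15,16,17,18,19,20,21,22,23,24,25,26,27,28,29,30,31}
step 2: c <- (12 - (tid // -3))      {8}
step 3: c <- a                       {8}
step 4: eval (max(c, d) <= d)        {0,1,2,3,4,5,6,7,8,9,10,11,12,13,14,15,16,17,18,19,20,21,22,23,24,25,26,27,28,29,30,31}
step 5: c <- (-4 + a)                {0,1,2,3,4,5,6,7,8,9,10,11,12,13,14,15,16,17,18,19,20,21,22,23,24,25,26,27,28,29,30,31}
step 6: d <- c                       {0,1,2,3,4,5,6,7,8,9,10,11,12,13,14,15,16,17,18,19,20,21,22,23,24,25,26,27,28,29,30,31}

Answer: 7 steps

c: -4,-3,-2,-1,0,-4,-3,-2,4,0,-4,-3,-2,-1,0,-4,-3,-2,-1,0,-4,-3,-2,-1,0,-4,-3,-2,-1,0,-4,-3
d: -4,-3,-2,-1,0,-4,-3,-2,4,0,-4,-3,-2,-1,0,-4,-3,-2,-1,0,-4,-3,-2,-1,0,-4,-3,-2,-1,0,-4,-3
a: 0,1,2,3,4,0,1,2,8,4,0,1,2,3,4,0,1,2,3,4,0,1,2,3,4,0,1,2,3,4,0,1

steps = 7; useful = 161; efficiency = 161/224 = 23/32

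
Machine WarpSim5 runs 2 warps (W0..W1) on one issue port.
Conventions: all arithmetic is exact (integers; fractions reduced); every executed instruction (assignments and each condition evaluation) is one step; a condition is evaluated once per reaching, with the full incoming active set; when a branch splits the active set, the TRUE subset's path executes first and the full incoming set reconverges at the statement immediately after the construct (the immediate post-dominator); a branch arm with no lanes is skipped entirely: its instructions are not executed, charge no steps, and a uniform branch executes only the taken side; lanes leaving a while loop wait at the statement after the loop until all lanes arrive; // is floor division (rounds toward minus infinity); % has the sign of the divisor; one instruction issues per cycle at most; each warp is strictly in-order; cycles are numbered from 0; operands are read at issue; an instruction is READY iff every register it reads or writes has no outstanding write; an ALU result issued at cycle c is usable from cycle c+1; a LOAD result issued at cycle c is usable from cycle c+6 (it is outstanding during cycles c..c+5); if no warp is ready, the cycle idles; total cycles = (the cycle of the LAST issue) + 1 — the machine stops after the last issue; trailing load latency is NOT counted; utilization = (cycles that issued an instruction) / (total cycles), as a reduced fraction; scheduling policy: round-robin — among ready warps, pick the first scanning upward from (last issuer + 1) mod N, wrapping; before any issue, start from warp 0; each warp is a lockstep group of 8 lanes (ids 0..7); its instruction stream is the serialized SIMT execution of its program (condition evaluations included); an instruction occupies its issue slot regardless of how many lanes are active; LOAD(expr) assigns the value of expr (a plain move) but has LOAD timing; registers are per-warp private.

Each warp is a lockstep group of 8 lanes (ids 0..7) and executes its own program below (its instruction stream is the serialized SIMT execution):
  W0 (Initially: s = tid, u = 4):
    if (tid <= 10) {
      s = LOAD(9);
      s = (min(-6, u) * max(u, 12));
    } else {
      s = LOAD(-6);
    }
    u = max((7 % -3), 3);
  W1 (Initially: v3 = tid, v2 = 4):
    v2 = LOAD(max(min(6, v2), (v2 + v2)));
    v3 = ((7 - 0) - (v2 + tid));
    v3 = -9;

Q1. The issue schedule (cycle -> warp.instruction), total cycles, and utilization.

cycle 0: W0.I0
cycle 1: W1.I0
cycle 2: W0.I1
cycle 3: idle
cycle 4: idle
cycle 5: idle
cycle 6: idle
cycle 7: W1.I1
cycle 8: W0.I2
cycle 9: W1.I2
cycle 10: W0.I3

Answer: 11 cycles, utilization 7/11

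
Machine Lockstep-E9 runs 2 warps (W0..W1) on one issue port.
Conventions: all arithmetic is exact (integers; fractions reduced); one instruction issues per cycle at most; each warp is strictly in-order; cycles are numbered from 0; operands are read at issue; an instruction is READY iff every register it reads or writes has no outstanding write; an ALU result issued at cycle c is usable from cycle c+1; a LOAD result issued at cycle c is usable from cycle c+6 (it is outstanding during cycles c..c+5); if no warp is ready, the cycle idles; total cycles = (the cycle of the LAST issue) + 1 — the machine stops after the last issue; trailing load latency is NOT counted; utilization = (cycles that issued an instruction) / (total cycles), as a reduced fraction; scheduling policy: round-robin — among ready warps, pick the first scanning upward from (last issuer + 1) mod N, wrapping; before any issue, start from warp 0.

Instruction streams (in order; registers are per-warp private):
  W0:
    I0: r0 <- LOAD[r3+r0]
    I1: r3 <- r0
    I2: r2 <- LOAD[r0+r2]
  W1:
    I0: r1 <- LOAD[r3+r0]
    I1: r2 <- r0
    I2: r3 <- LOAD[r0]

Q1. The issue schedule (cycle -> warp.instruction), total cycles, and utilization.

cycle 0: W0.I0
cycle 1: W1.I0
cycle 2: W1.I1
cycle 3: W1.I2
cycle 4: idle
cycle 5: idle
cycle 6: W0.I1
cycle 7: W0.I2

Answer: 8 cycles, utilization 3/4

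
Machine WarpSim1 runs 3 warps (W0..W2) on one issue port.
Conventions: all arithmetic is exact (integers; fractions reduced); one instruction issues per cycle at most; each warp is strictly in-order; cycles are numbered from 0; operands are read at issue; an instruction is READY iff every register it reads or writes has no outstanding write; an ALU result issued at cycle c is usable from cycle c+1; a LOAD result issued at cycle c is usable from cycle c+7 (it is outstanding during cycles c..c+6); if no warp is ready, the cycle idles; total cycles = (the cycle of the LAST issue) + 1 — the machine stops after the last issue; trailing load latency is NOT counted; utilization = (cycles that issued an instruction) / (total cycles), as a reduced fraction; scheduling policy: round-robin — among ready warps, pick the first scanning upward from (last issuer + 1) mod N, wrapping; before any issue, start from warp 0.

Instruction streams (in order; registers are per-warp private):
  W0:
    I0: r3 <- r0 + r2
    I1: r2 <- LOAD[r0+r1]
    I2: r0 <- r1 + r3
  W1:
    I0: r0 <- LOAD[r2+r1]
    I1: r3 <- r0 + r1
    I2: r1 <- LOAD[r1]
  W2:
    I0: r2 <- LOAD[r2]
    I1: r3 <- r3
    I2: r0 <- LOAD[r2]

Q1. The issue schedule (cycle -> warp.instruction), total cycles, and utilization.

cycle 0: W0.I0
cycle 1: W1.I0
cycle 2: W2.I0
cycle 3: W0.I1
cycle 4: W2.I1
cycle 5: W0.I2
cycle 6: idle
cycle 7: idle
cycle 8: W1.I1
cycle 9: W2.I2
cycle 10: W1.I2

Answer: 11 cycles, utilization 9/11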